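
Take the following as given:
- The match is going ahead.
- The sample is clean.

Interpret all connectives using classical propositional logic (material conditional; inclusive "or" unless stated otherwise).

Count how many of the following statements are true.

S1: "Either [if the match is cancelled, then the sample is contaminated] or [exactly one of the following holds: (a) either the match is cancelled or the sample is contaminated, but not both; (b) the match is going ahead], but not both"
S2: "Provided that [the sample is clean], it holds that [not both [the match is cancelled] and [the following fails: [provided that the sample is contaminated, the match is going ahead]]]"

1

Let P = "the match is cancelled" (False), Q = "the sample is contaminated" (False).

S1: In symbols: (P -> Q) xor ((P xor Q) xor not P)

P -> Q = False -> False = True
P xor Q = False xor False = False
not P = not False = True
(P xor Q) xor not P = False xor True = True
(P -> Q) xor ((P xor Q) xor not P) = True xor True = False
Thus S1 is false.

S2: Parsed as not Q -> (P nand not (Q -> not P))

not Q = not False = True
not P = not False = True
Q -> not P = False -> True = True
not (Q -> not P) = not True = False
P nand not (Q -> not P) = False nand False = True
not Q -> (P nand not (Q -> not P)) = True -> True = True
Hence S2 is true.

True statements: 1 (S2).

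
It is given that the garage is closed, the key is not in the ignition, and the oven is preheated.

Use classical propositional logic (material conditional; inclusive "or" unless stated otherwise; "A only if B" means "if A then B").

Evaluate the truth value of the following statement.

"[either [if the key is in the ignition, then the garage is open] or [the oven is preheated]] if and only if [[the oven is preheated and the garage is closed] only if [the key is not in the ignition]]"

Let Q = "the key is in the ignition" (False), P = "the garage is closed" (True), R = "the oven is preheated" (True).
Formalization: ((Q -> not P) or R) iff ((R and P) -> not Q)

not P = not True = False
Q -> not P = False -> False = True
(Q -> not P) or R = True or True = True
R and P = True and True = True
not Q = not False = True
(R and P) -> not Q = True -> True = True
((Q -> not P) or R) iff ((R and P) -> not Q) = True iff True = True

True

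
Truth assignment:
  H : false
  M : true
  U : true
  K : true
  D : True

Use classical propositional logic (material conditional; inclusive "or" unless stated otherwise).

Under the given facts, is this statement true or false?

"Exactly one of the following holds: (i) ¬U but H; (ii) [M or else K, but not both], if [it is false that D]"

True.

Values: U=T, H=F, D=T, M=T, K=T.
This is (¬U ∧ H) ⊕ (¬D → (M ⊕ K)).

¬U = ¬T = F
¬U ∧ H = F ∧ F = F
¬D = ¬T = F
M ⊕ K = T ⊕ T = F
¬D → (M ⊕ K) = F → F = T
(¬U ∧ H) ⊕ (¬D → (M ⊕ K)) = F ⊕ T = T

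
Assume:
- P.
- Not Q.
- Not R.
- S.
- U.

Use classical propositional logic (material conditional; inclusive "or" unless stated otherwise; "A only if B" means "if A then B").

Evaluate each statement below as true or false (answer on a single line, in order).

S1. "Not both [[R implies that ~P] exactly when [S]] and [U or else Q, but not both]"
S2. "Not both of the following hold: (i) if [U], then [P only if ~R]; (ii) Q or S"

S1 F; S2 F

S1: In symbols: ((R → ¬P) ↔ S) ↑ (U ⊕ Q)

¬P = ¬T = F
R → ¬P = F → F = T
(R → ¬P) ↔ S = T ↔ T = T
U ⊕ Q = T ⊕ F = T
((R → ¬P) ↔ S) ↑ (U ⊕ Q) = T ↑ T = F
Hence S1 is false.

S2: Formalization: (U → (P → ¬R)) ↑ (Q ∨ S)

¬R = ¬F = T
P → ¬R = T → T = T
U → (P → ¬R) = T → T = T
Q ∨ S = F ∨ T = T
(U → (P → ¬R)) ↑ (Q ∨ S) = T ↑ T = F
So S2 is false.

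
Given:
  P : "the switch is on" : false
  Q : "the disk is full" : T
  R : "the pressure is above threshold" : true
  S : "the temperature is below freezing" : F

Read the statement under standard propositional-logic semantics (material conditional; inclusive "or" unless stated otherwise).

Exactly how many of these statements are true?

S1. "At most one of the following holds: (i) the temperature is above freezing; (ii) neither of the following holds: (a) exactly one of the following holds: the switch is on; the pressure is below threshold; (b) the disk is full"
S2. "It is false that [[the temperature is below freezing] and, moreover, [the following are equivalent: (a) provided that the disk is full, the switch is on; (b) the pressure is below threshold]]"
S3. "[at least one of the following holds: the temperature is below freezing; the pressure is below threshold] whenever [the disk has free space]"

3

S1: This is ~S nand ((P xor ~R) nor Q).

~S = ~F = T
~R = ~T = F
P xor ~R = F xor F = F
(P xor ~R) nor Q = F nor T = F
~S nand ((P xor ~R) nor Q) = T nand F = T
Hence S1 is true.

S2: Formalization: ~(S & ((Q -> P) <-> ~R))

Q -> P = T -> F = F
~R = ~T = F
(Q -> P) <-> ~R = F <-> F = T
S & ((Q -> P) <-> ~R) = F & T = F
~(S & ((Q -> P) <-> ~R)) = ~F = T
So S2 is true.

S3: Formalization: ~Q -> (S | ~R)

~Q = ~T = F
~R = ~T = F
S | ~R = F | F = F
~Q -> (S | ~R) = F -> F = T
Thus S3 is true.

Count: 3.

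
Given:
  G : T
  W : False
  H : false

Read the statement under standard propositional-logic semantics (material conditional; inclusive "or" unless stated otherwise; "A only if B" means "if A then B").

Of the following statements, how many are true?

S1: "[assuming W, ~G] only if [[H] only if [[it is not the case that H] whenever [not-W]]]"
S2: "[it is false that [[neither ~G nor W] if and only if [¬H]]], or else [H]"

1

S1: Parsed as (W → ¬G) → (H → (¬W → ¬H))

¬G = ¬T = F
W → ¬G = F → F = T
¬W = ¬F = T
¬H = ¬F = T
¬W → ¬H = T → T = T
H → (¬W → ¬H) = F → T = T
(W → ¬G) → (H → (¬W → ¬H)) = T → T = T
So S1 is true.

S2: Formalization: ¬((¬G ↓ W) ↔ ¬H) ∨ H

¬G = ¬T = F
¬G ↓ W = F ↓ F = T
¬H = ¬F = T
(¬G ↓ W) ↔ ¬H = T ↔ T = T
¬((¬G ↓ W) ↔ ¬H) = ¬T = F
¬((¬G ↓ W) ↔ ¬H) ∨ H = F ∨ F = F
Hence S2 is false.

1 of the 2 statements is true (S1).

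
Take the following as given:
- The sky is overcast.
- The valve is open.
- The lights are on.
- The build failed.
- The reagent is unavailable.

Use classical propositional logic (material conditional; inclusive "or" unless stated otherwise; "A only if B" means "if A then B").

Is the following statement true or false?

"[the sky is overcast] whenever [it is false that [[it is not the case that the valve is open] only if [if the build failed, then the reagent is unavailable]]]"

The statement is true.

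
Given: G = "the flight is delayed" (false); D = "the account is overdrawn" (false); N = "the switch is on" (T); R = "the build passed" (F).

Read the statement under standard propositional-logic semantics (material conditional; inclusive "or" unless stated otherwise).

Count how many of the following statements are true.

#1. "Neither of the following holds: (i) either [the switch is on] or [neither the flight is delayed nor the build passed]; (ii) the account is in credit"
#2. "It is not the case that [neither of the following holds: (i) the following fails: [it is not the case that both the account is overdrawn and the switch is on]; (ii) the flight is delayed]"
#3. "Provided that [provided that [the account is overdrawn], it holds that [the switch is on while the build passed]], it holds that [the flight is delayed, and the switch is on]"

0

#1: In symbols: (N | (G nor R)) nor ~D

G nor R = F nor F = T
N | (G nor R) = T | T = T
~D = ~F = T
(N | (G nor R)) nor ~D = T nor T = F
So #1 is false.

#2: This is ~(~(D nand N) nor G).

D nand N = F nand T = T
~(D nand N) = ~T = F
~(D nand N) nor G = F nor F = T
~(~(D nand N) nor G) = ~T = F
Hence #2 is false.

#3: Parsed as (D -> (N & R)) -> (G & N)

N & R = T & F = F
D -> (N & R) = F -> F = T
G & N = F & T = F
(D -> (N & R)) -> (G & N) = T -> F = F
Thus #3 is false.

Count: 0.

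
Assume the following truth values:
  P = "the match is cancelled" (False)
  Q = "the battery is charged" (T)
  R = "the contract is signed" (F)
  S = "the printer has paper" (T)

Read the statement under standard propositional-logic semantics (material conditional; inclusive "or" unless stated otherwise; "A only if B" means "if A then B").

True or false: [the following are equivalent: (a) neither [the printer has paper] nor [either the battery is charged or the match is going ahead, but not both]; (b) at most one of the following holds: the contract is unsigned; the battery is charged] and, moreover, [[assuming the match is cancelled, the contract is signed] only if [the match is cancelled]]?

Values: S=True, Q=True, P=False, R=False.
Formalization: ((S nor (Q xor not P)) iff (not R nand Q)) and ((P -> R) -> P)

not P = not False = True
Q xor not P = True xor True = False
S nor (Q xor not P) = True nor False = False
not R = not False = True
not R nand Q = True nand True = False
(S nor (Q xor not P)) iff (not R nand Q) = False iff False = True
P -> R = False -> False = True
(P -> R) -> P = True -> False = False
((S nor (Q xor not P)) iff (not R nand Q)) and ((P -> R) -> P) = True and False = False

False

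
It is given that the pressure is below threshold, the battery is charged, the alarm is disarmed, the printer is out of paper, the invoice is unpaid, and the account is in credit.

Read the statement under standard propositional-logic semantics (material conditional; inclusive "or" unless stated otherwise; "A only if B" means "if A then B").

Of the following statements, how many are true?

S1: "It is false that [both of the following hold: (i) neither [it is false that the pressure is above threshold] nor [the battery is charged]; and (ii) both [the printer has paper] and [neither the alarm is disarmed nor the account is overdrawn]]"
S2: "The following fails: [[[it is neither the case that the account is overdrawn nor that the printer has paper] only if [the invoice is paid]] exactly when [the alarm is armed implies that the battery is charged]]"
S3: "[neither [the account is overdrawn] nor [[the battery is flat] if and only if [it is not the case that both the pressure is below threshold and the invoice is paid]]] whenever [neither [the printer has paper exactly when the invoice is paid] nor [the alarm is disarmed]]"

Let P = "the pressure is above threshold" (F), Q = "the battery is charged" (T), S = "the printer has paper" (F), R = "the alarm is armed" (F), V = "the account is overdrawn" (F), U = "the invoice is paid" (F).

S1: Formalization: ¬((¬P ↓ Q) ∧ (S ∧ (¬R ↓ V)))

¬P = ¬F = T
¬P ↓ Q = T ↓ T = F
¬R = ¬F = T
¬R ↓ V = T ↓ F = F
S ∧ (¬R ↓ V) = F ∧ F = F
(¬P ↓ Q) ∧ (S ∧ (¬R ↓ V)) = F ∧ F = F
¬((¬P ↓ Q) ∧ (S ∧ (¬R ↓ V))) = ¬F = T
So S1 is true.

S2: Formalization: ¬(((V ↓ S) → U) ↔ (R → Q))

V ↓ S = F ↓ F = T
(V ↓ S) → U = T → F = F
R → Q = F → T = T
((V ↓ S) → U) ↔ (R → Q) = F ↔ T = F
¬(((V ↓ S) → U) ↔ (R → Q)) = ¬F = T
Thus S2 is true.

S3: Parsed as ((S ↔ U) ↓ ¬R) → (V ↓ (¬Q ↔ (¬P ↑ U)))

S ↔ U = F ↔ F = T
¬R = ¬F = T
(S ↔ U) ↓ ¬R = T ↓ T = F
¬Q = ¬T = F
¬P = ¬F = T
¬P ↑ U = T ↑ F = T
¬Q ↔ (¬P ↑ U) = F ↔ T = F
V ↓ (¬Q ↔ (¬P ↑ U)) = F ↓ F = T
((S ↔ U) ↓ ¬R) → (V ↓ (¬Q ↔ (¬P ↑ U))) = F → T = T
Thus S3 is true.

True statements: 3.

3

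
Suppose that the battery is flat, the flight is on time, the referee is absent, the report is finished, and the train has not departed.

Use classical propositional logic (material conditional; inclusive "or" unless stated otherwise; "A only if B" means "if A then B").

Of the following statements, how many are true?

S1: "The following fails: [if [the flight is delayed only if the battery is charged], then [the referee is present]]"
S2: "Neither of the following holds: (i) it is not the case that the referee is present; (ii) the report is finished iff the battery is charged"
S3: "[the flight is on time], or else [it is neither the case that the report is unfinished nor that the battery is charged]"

2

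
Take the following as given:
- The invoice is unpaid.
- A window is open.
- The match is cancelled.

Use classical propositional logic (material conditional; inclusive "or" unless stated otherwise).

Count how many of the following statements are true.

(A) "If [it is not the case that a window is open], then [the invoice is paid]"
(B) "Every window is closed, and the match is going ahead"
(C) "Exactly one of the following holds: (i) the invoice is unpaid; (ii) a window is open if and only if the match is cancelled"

Let Q = "a window is open" (T), P = "the invoice is paid" (F), R = "the match is cancelled" (T).

(A): Formalization: ~Q -> P

~Q = ~T = F
~Q -> P = F -> F = T
So (A) is true.

(B): Parsed as ~Q & ~R

~Q = ~T = F
~R = ~T = F
~Q & ~R = F & F = F
So (B) is false.

(C): In symbols: ~P xor (Q <-> R)

~P = ~F = T
Q <-> R = T <-> T = T
~P xor (Q <-> R) = T xor T = F
Hence (C) is false.

True statements: 1 ((A)).

1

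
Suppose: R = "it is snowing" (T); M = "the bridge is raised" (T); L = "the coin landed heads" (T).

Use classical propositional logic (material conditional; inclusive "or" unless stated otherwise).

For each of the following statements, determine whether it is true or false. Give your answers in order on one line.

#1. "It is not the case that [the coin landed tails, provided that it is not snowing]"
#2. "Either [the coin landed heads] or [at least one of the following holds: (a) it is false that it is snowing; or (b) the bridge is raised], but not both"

#1 F; #2 F

#1: Parsed as ¬(¬R → ¬L)

¬R = ¬T = F
¬L = ¬T = F
¬R → ¬L = F → F = T
¬(¬R → ¬L) = ¬T = F
Thus #1 is false.

#2: This is L ⊕ (¬R ∨ M).

¬R = ¬T = F
¬R ∨ M = F ∨ T = T
L ⊕ (¬R ∨ M) = T ⊕ T = F
Hence #2 is false.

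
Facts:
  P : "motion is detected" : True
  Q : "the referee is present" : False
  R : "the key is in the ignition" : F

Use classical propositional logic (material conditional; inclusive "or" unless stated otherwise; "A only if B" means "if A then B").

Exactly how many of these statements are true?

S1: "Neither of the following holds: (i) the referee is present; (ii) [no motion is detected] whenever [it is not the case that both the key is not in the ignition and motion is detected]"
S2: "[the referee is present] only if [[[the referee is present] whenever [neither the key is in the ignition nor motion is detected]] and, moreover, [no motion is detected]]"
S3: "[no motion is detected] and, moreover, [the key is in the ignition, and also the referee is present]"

1

S1: This is Q ↓ ((¬R ↑ P) → ¬P).

¬R = ¬F = T
¬R ↑ P = T ↑ T = F
¬P = ¬T = F
(¬R ↑ P) → ¬P = F → F = T
Q ↓ ((¬R ↑ P) → ¬P) = F ↓ T = F
Hence S1 is false.

S2: This is Q → (((R ↓ P) → Q) ∧ ¬P).

R ↓ P = F ↓ T = F
(R ↓ P) → Q = F → F = T
¬P = ¬T = F
((R ↓ P) → Q) ∧ ¬P = T ∧ F = F
Q → (((R ↓ P) → Q) ∧ ¬P) = F → F = T
Thus S2 is true.

S3: This is ¬P ∧ (R ∧ Q).

¬P = ¬T = F
R ∧ Q = F ∧ F = F
¬P ∧ (R ∧ Q) = F ∧ F = F
Hence S3 is false.

Count: 1.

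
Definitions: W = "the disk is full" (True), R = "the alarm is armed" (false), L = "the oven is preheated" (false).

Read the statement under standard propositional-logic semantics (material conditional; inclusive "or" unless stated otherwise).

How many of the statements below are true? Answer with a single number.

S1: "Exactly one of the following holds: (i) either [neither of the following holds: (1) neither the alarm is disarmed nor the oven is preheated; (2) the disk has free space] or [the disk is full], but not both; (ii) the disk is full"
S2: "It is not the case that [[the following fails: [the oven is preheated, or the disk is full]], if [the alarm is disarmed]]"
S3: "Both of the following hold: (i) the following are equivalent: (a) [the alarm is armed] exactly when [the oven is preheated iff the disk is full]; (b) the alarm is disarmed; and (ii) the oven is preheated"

S1: In symbols: (((¬R ↓ L) ↓ ¬W) ⊕ W) ⊕ W

¬R = ¬F = T
¬R ↓ L = T ↓ F = F
¬W = ¬T = F
(¬R ↓ L) ↓ ¬W = F ↓ F = T
((¬R ↓ L) ↓ ¬W) ⊕ W = T ⊕ T = F
(((¬R ↓ L) ↓ ¬W) ⊕ W) ⊕ W = F ⊕ T = T
Thus S1 is true.

S2: In symbols: ¬(¬R → ¬(L ∨ W))

¬R = ¬F = T
L ∨ W = F ∨ T = T
¬(L ∨ W) = ¬T = F
¬R → ¬(L ∨ W) = T → F = F
¬(¬R → ¬(L ∨ W)) = ¬F = T
Thus S2 is true.

S3: In symbols: ((R ↔ (L ↔ W)) ↔ ¬R) ∧ L

L ↔ W = F ↔ T = F
R ↔ (L ↔ W) = F ↔ F = T
¬R = ¬F = T
(R ↔ (L ↔ W)) ↔ ¬R = T ↔ T = T
((R ↔ (L ↔ W)) ↔ ¬R) ∧ L = T ∧ F = F
So S3 is false.

Count: 2.

2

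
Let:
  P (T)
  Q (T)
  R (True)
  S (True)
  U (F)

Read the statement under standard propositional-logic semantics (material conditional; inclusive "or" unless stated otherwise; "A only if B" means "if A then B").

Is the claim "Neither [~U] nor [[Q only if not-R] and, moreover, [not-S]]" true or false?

Formalization: not U nor ((Q -> not R) and not S)

not U = not False = True
not R = not True = False
Q -> not R = True -> False = False
not S = not True = False
(Q -> not R) and not S = False and False = False
not U nor ((Q -> not R) and not S) = True nor False = False

False.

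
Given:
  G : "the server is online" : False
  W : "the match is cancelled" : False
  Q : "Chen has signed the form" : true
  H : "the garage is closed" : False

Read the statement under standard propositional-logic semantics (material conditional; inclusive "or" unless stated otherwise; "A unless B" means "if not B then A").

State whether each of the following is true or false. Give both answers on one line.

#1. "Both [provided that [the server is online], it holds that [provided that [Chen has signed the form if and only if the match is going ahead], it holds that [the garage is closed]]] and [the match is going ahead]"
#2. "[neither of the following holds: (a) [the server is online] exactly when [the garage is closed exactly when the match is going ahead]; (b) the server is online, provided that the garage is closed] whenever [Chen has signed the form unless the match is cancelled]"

#1: Parsed as (G -> ((Q <-> ~W) -> H)) & ~W

~W = ~F = T
Q <-> ~W = T <-> T = T
(Q <-> ~W) -> H = T -> F = F
G -> ((Q <-> ~W) -> H) = F -> F = T
~W = ~F = T
(G -> ((Q <-> ~W) -> H)) & ~W = T & T = T
So #1 is true.

#2: Parsed as (Q | W) -> ((G <-> (H <-> ~W)) nor (H -> G))

Q | W = T | F = T
~W = ~F = T
H <-> ~W = F <-> T = F
G <-> (H <-> ~W) = F <-> F = T
H -> G = F -> F = T
(G <-> (H <-> ~W)) nor (H -> G) = T nor T = F
(Q | W) -> ((G <-> (H <-> ~W)) nor (H -> G)) = T -> F = F
Hence #2 is false.

#1 True, #2 False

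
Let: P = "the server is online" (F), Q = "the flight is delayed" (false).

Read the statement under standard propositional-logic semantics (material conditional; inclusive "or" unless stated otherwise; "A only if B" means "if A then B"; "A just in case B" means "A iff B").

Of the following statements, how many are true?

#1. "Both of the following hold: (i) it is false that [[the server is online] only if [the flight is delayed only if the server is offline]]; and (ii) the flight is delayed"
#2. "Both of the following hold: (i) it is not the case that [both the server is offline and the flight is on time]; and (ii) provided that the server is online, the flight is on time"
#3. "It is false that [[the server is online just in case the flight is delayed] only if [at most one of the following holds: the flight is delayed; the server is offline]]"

0

#1: Formalization: ¬(P → (Q → ¬P)) ∧ Q

¬P = ¬F = T
Q → ¬P = F → T = T
P → (Q → ¬P) = F → T = T
¬(P → (Q → ¬P)) = ¬T = F
¬(P → (Q → ¬P)) ∧ Q = F ∧ F = F
Thus #1 is false.

#2: Formalization: ¬(¬P ∧ ¬Q) ∧ (P → ¬Q)

¬P = ¬F = T
¬Q = ¬F = T
¬P ∧ ¬Q = T ∧ T = T
¬(¬P ∧ ¬Q) = ¬T = F
¬Q = ¬F = T
P → ¬Q = F → T = T
¬(¬P ∧ ¬Q) ∧ (P → ¬Q) = F ∧ T = F
So #2 is false.

#3: Parsed as ¬((P ↔ Q) → (Q ↑ ¬P))

P ↔ Q = F ↔ F = T
¬P = ¬F = T
Q ↑ ¬P = F ↑ T = T
(P ↔ Q) → (Q ↑ ¬P) = T → T = T
¬((P ↔ Q) → (Q ↑ ¬P)) = ¬T = F
Hence #3 is false.

True statements: 0 (none).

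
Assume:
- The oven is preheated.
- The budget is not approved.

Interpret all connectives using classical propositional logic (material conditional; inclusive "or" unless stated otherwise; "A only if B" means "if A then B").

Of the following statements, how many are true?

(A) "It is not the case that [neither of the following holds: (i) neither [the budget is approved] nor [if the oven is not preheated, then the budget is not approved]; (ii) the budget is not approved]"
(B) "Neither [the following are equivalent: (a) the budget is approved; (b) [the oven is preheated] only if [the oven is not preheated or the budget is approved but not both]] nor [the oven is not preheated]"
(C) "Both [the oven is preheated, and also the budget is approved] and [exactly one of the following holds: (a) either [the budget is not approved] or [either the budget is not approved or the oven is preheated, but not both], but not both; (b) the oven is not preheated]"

Let U = "the budget is approved" (F), S = "the oven is preheated" (T).

(A): In symbols: ¬((U ↓ (¬S → ¬U)) ↓ ¬U)

¬S = ¬T = F
¬U = ¬F = T
¬S → ¬U = F → T = T
U ↓ (¬S → ¬U) = F ↓ T = F
¬U = ¬F = T
(U ↓ (¬S → ¬U)) ↓ ¬U = F ↓ T = F
¬((U ↓ (¬S → ¬U)) ↓ ¬U) = ¬F = T
Hence (A) is true.

(B): In symbols: (U ↔ (S → (¬S ⊕ U))) ↓ ¬S

¬S = ¬T = F
¬S ⊕ U = F ⊕ F = F
S → (¬S ⊕ U) = T → F = F
U ↔ (S → (¬S ⊕ U)) = F ↔ F = T
¬S = ¬T = F
(U ↔ (S → (¬S ⊕ U))) ↓ ¬S = T ↓ F = F
Thus (B) is false.

(C): Parsed as (S ∧ U) ∧ ((¬U ⊕ (¬U ⊕ S)) ⊕ ¬S)

S ∧ U = T ∧ F = F
¬U = ¬F = T
¬U = ¬F = T
¬U ⊕ S = T ⊕ T = F
¬U ⊕ (¬U ⊕ S) = T ⊕ F = T
¬S = ¬T = F
(¬U ⊕ (¬U ⊕ S)) ⊕ ¬S = T ⊕ F = T
(S ∧ U) ∧ ((¬U ⊕ (¬U ⊕ S)) ⊕ ¬S) = F ∧ T = F
Hence (C) is false.

1 of the 3 statements is true.

1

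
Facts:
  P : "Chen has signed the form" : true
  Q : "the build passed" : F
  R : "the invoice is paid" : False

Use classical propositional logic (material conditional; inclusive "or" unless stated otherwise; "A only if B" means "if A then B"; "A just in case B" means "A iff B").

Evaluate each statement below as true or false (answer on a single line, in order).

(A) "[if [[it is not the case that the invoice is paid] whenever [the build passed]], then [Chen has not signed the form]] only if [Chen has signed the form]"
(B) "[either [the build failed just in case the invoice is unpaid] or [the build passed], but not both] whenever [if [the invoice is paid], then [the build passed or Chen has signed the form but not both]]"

(A) True; (B) True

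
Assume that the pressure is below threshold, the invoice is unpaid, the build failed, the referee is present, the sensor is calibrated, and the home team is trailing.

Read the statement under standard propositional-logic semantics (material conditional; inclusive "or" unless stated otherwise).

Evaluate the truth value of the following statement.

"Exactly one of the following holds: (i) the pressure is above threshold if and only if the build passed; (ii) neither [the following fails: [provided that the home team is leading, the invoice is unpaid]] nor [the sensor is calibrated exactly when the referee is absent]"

Let U = "the pressure is above threshold" (False), G = "the build passed" (False), S = "the home team is leading" (False), P = "the invoice is paid" (False), Q = "the sensor is calibrated" (True), K = "the referee is present" (True).
In symbols: (U iff G) xor (not (S -> not P) nor (Q iff not K))

U iff G = False iff False = True
not P = not False = True
S -> not P = False -> True = True
not (S -> not P) = not True = False
not K = not True = False
Q iff not K = True iff False = False
not (S -> not P) nor (Q iff not K) = False nor False = True
(U iff G) xor (not (S -> not P) nor (Q iff not K)) = True xor True = False

false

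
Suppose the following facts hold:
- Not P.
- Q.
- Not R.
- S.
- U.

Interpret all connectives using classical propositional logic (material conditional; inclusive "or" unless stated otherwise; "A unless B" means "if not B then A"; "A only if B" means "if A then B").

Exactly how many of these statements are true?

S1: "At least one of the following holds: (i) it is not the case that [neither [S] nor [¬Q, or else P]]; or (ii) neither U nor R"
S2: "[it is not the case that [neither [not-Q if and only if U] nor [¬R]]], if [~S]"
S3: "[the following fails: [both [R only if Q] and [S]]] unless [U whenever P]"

3

S1: Parsed as ¬(S ↓ (¬Q ∨ P)) ∨ (U ↓ R)

¬Q = ¬T = F
¬Q ∨ P = F ∨ F = F
S ↓ (¬Q ∨ P) = T ↓ F = F
¬(S ↓ (¬Q ∨ P)) = ¬F = T
U ↓ R = T ↓ F = F
¬(S ↓ (¬Q ∨ P)) ∨ (U ↓ R) = T ∨ F = T
So S1 is true.

S2: Parsed as ¬S → ¬((¬Q ↔ U) ↓ ¬R)

¬S = ¬T = F
¬Q = ¬T = F
¬Q ↔ U = F ↔ T = F
¬R = ¬F = T
(¬Q ↔ U) ↓ ¬R = F ↓ T = F
¬((¬Q ↔ U) ↓ ¬R) = ¬F = T
¬S → ¬((¬Q ↔ U) ↓ ¬R) = F → T = T
So S2 is true.

S3: Parsed as ¬((R → Q) ∧ S) ∨ (P → U)

R → Q = F → T = T
(R → Q) ∧ S = T ∧ T = T
¬((R → Q) ∧ S) = ¬T = F
P → U = F → T = T
¬((R → Q) ∧ S) ∨ (P → U) = F ∨ T = T
Thus S3 is true.

True statements: 3.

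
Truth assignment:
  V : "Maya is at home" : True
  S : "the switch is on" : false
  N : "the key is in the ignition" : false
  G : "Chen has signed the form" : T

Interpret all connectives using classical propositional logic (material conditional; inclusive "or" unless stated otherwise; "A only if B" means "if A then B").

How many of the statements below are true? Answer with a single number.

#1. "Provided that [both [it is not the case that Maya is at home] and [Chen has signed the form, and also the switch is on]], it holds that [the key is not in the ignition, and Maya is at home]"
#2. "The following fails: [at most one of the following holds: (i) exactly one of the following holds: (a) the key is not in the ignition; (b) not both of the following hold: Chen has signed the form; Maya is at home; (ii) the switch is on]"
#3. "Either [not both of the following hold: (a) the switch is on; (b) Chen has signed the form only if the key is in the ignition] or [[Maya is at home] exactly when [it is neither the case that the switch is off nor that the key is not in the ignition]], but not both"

2

#1: In symbols: (~V & (G & S)) -> (~N & V)

~V = ~T = F
G & S = T & F = F
~V & (G & S) = F & F = F
~N = ~F = T
~N & V = T & T = T
(~V & (G & S)) -> (~N & V) = F -> T = T
Thus #1 is true.

#2: Parsed as ~((~N xor (G nand V)) nand S)

~N = ~F = T
G nand V = T nand T = F
~N xor (G nand V) = T xor F = T
(~N xor (G nand V)) nand S = T nand F = T
~((~N xor (G nand V)) nand S) = ~T = F
So #2 is false.

#3: Parsed as (S nand (G -> N)) xor (V <-> (~S nor ~N))

G -> N = T -> F = F
S nand (G -> N) = F nand F = T
~S = ~F = T
~N = ~F = T
~S nor ~N = T nor T = F
V <-> (~S nor ~N) = T <-> F = F
(S nand (G -> N)) xor (V <-> (~S nor ~N)) = T xor F = T
Hence #3 is true.

True statements: 2.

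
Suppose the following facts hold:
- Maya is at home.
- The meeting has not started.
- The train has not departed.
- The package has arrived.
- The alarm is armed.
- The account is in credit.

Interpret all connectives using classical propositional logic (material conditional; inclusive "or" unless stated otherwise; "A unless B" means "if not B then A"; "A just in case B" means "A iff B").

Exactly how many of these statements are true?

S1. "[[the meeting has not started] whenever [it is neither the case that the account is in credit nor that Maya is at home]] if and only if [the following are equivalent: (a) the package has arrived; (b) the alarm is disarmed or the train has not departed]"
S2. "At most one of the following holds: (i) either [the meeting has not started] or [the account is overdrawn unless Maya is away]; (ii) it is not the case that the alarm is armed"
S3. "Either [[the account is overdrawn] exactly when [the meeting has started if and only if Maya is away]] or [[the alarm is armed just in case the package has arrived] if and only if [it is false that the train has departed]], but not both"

3

Let S = "the account is overdrawn" (F), U = "Maya is at home" (T), N = "the meeting has started" (F), W = "the package has arrived" (T), H = "the alarm is armed" (T), D = "the train has departed" (F).

S1: Parsed as ((¬S ↓ U) → ¬N) ↔ (W ↔ (¬H ∨ ¬D))

¬S = ¬F = T
¬S ↓ U = T ↓ T = F
¬N = ¬F = T
(¬S ↓ U) → ¬N = F → T = T
¬H = ¬T = F
¬D = ¬F = T
¬H ∨ ¬D = F ∨ T = T
W ↔ (¬H ∨ ¬D) = T ↔ T = T
((¬S ↓ U) → ¬N) ↔ (W ↔ (¬H ∨ ¬D)) = T ↔ T = T
Hence S1 is true.

S2: Formalization: (¬N ∨ (S ∨ ¬U)) ↑ ¬H

¬N = ¬F = T
¬U = ¬T = F
S ∨ ¬U = F ∨ F = F
¬N ∨ (S ∨ ¬U) = T ∨ F = T
¬H = ¬T = F
(¬N ∨ (S ∨ ¬U)) ↑ ¬H = T ↑ F = T
Hence S2 is true.

S3: In symbols: (S ↔ (N ↔ ¬U)) ⊕ ((H ↔ W) ↔ ¬D)

¬U = ¬T = F
N ↔ ¬U = F ↔ F = T
S ↔ (N ↔ ¬U) = F ↔ T = F
H ↔ W = T ↔ T = T
¬D = ¬F = T
(H ↔ W) ↔ ¬D = T ↔ T = T
(S ↔ (N ↔ ¬U)) ⊕ ((H ↔ W) ↔ ¬D) = F ⊕ T = T
So S3 is true.

True statements: 3 (S1, S2, S3).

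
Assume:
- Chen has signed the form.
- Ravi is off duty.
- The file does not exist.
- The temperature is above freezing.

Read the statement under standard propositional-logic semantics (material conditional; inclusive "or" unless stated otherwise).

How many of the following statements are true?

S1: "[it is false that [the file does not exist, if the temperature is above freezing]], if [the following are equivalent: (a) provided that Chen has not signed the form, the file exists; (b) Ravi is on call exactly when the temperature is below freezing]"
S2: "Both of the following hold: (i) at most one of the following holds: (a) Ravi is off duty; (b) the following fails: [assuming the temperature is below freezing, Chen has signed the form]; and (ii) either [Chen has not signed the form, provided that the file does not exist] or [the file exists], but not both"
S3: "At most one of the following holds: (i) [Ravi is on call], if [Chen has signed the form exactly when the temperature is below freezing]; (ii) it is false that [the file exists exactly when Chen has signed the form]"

Let P = "Chen has signed the form" (True), R = "the file exists" (False), Q = "Ravi is on call" (False), S = "the temperature is below freezing" (False).

S1: Formalization: ((not P -> R) iff (Q iff S)) -> not (not S -> not R)

not P = not True = False
not P -> R = False -> False = True
Q iff S = False iff False = True
(not P -> R) iff (Q iff S) = True iff True = True
not S = not False = True
not R = not False = True
not S -> not R = True -> True = True
not (not S -> not R) = not True = False
((not P -> R) iff (Q iff S)) -> not (not S -> not R) = True -> False = False
Thus S1 is false.

S2: This is (not Q nand not (S -> P)) and ((not R -> not P) xor R).

not Q = not False = True
S -> P = False -> True = True
not (S -> P) = not True = False
not Q nand not (S -> P) = True nand False = True
not R = not False = True
not P = not True = False
not R -> not P = True -> False = False
(not R -> not P) xor R = False xor False = False
(not Q nand not (S -> P)) and ((not R -> not P) xor R) = True and False = False
So S2 is false.

S3: Parsed as ((P iff S) -> Q) nand not (R iff P)

P iff S = True iff False = False
(P iff S) -> Q = False -> False = True
R iff P = False iff True = False
not (R iff P) = not False = True
((P iff S) -> Q) nand not (R iff P) = True nand True = False
Hence S3 is false.

0 of the 3 statements are true (none).

0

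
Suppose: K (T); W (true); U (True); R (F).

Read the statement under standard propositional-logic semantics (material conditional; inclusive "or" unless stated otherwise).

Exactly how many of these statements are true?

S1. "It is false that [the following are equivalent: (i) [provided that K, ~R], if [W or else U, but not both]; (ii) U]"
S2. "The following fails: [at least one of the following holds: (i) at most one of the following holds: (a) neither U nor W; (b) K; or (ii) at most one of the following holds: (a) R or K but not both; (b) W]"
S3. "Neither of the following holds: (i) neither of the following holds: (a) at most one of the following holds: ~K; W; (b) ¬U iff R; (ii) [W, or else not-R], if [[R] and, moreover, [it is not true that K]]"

0

S1: In symbols: ¬(((W ⊕ U) → (K → ¬R)) ↔ U)

W ⊕ U = T ⊕ T = F
¬R = ¬F = T
K → ¬R = T → T = T
(W ⊕ U) → (K → ¬R) = F → T = T
((W ⊕ U) → (K → ¬R)) ↔ U = T ↔ T = T
¬(((W ⊕ U) → (K → ¬R)) ↔ U) = ¬T = F
So S1 is false.

S2: In symbols: ¬(((U ↓ W) ↑ K) ∨ ((R ⊕ K) ↑ W))

U ↓ W = T ↓ T = F
(U ↓ W) ↑ K = F ↑ T = T
R ⊕ K = F ⊕ T = T
(R ⊕ K) ↑ W = T ↑ T = F
((U ↓ W) ↑ K) ∨ ((R ⊕ K) ↑ W) = T ∨ F = T
¬(((U ↓ W) ↑ K) ∨ ((R ⊕ K) ↑ W)) = ¬T = F
So S2 is false.

S3: In symbols: ((¬K ↑ W) ↓ (¬U ↔ R)) ↓ ((R ∧ ¬K) → (W ∨ ¬R))

¬K = ¬T = F
¬K ↑ W = F ↑ T = T
¬U = ¬T = F
¬U ↔ R = F ↔ F = T
(¬K ↑ W) ↓ (¬U ↔ R) = T ↓ T = F
¬K = ¬T = F
R ∧ ¬K = F ∧ F = F
¬R = ¬F = T
W ∨ ¬R = T ∨ T = T
(R ∧ ¬K) → (W ∨ ¬R) = F → T = T
((¬K ↑ W) ↓ (¬U ↔ R)) ↓ ((R ∧ ¬K) → (W ∨ ¬R)) = F ↓ T = F
So S3 is false.

Count: 0.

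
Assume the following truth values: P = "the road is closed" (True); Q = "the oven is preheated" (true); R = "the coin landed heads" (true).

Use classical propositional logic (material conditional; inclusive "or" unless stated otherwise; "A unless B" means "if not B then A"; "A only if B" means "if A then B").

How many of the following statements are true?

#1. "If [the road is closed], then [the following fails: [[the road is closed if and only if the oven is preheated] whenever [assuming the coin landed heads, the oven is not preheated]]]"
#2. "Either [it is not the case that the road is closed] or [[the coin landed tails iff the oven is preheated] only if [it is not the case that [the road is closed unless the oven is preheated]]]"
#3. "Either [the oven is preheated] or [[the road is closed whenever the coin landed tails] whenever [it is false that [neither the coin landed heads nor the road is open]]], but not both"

1

#1: Formalization: P -> not ((R -> not Q) -> (P iff Q))

not Q = not True = False
R -> not Q = True -> False = False
P iff Q = True iff True = True
(R -> not Q) -> (P iff Q) = False -> True = True
not ((R -> not Q) -> (P iff Q)) = not True = False
P -> not ((R -> not Q) -> (P iff Q)) = True -> False = False
Hence #1 is false.

#2: Formalization: not P or ((not R iff Q) -> not (P or Q))

not P = not True = False
not R = not True = False
not R iff Q = False iff True = False
P or Q = True or True = True
not (P or Q) = not True = False
(not R iff Q) -> not (P or Q) = False -> False = True
not P or ((not R iff Q) -> not (P or Q)) = False or True = True
Thus #2 is true.

#3: In symbols: Q xor (not (R nor not P) -> (not R -> P))

not P = not True = False
R nor not P = True nor False = False
not (R nor not P) = not False = True
not R = not True = False
not R -> P = False -> True = True
not (R nor not P) -> (not R -> P) = True -> True = True
Q xor (not (R nor not P) -> (not R -> P)) = True xor True = False
Hence #3 is false.

Count: 1.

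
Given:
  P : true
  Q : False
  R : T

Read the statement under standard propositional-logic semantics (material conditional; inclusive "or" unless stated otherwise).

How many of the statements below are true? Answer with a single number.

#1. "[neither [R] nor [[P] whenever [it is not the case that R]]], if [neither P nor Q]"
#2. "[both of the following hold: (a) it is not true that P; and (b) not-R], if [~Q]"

#1: Formalization: (P nor Q) -> (R nor (~R -> P))

P nor Q = T nor F = F
~R = ~T = F
~R -> P = F -> T = T
R nor (~R -> P) = T nor T = F
(P nor Q) -> (R nor (~R -> P)) = F -> F = T
Thus #1 is true.

#2: Parsed as ~Q -> (~P & ~R)

~Q = ~F = T
~P = ~T = F
~R = ~T = F
~P & ~R = F & F = F
~Q -> (~P & ~R) = T -> F = F
So #2 is false.

True statements: 1 (#1).

1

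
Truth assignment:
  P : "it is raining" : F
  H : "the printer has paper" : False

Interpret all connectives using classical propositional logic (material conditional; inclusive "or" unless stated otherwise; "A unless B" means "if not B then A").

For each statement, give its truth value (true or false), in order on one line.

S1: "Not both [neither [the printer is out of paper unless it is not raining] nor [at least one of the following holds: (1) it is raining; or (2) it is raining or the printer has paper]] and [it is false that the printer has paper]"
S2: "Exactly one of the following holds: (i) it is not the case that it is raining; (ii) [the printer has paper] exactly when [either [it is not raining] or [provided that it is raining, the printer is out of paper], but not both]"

S1 true / S2 false

S1: In symbols: ((~H | ~P) nor (P | (P | H))) nand ~H

~H = ~F = T
~P = ~F = T
~H | ~P = T | T = T
P | H = F | F = F
P | (P | H) = F | F = F
(~H | ~P) nor (P | (P | H)) = T nor F = F
~H = ~F = T
((~H | ~P) nor (P | (P | H))) nand ~H = F nand T = T
Hence S1 is true.

S2: In symbols: ~P xor (H <-> (~P xor (P -> ~H)))

~P = ~F = T
~P = ~F = T
~H = ~F = T
P -> ~H = F -> T = T
~P xor (P -> ~H) = T xor T = F
H <-> (~P xor (P -> ~H)) = F <-> F = T
~P xor (H <-> (~P xor (P -> ~H))) = T xor T = F
Thus S2 is false.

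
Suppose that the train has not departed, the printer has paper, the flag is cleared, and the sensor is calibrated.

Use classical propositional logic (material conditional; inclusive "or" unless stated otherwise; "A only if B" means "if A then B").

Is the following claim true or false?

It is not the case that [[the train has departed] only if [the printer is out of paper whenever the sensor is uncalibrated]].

False.

Let P = "the train has departed" (F), S = "the sensor is calibrated" (T), Q = "the printer has paper" (T).
Parsed as ¬(P → (¬S → ¬Q))

¬S = ¬T = F
¬Q = ¬T = F
¬S → ¬Q = F → F = T
P → (¬S → ¬Q) = F → T = T
¬(P → (¬S → ¬Q)) = ¬T = F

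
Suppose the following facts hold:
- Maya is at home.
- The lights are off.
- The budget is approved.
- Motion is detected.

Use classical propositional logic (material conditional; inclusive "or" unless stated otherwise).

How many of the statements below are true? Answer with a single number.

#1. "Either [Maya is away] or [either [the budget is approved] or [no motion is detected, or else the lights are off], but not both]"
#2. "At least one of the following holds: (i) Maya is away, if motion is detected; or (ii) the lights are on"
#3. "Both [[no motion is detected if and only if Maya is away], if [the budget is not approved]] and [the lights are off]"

Let P = "Maya is at home" (True), R = "the budget is approved" (True), S = "motion is detected" (True), Q = "the lights are on" (False).

#1: Formalization: not P or (R xor (not S or not Q))

not P = not True = False
not S = not True = False
not Q = not False = True
not S or not Q = False or True = True
R xor (not S or not Q) = True xor True = False
not P or (R xor (not S or not Q)) = False or False = False
Hence #1 is false.

#2: This is (S -> not P) or Q.

not P = not True = False
S -> not P = True -> False = False
(S -> not P) or Q = False or False = False
So #2 is false.

#3: In symbols: (not R -> (not S iff not P)) and not Q

not R = not True = False
not S = not True = False
not P = not True = False
not S iff not P = False iff False = True
not R -> (not S iff not P) = False -> True = True
not Q = not False = True
(not R -> (not S iff not P)) and not Q = True and True = True
Hence #3 is true.

1 of the 3 statements is true.

1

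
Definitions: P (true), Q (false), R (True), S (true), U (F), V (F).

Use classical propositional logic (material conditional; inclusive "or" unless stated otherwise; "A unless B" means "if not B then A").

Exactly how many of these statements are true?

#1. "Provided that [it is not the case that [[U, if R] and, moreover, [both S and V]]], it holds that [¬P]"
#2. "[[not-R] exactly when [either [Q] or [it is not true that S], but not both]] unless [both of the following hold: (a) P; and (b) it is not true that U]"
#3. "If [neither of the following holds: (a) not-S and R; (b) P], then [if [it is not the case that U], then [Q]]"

#1: In symbols: not ((R -> U) and (S and V)) -> not P

R -> U = True -> False = False
S and V = True and False = False
(R -> U) and (S and V) = False and False = False
not ((R -> U) and (S and V)) = not False = True
not P = not True = False
not ((R -> U) and (S and V)) -> not P = True -> False = False
So #1 is false.

#2: In symbols: (not R iff (Q xor not S)) or (P and not U)

not R = not True = False
not S = not True = False
Q xor not S = False xor False = False
not R iff (Q xor not S) = False iff False = True
not U = not False = True
P and not U = True and True = True
(not R iff (Q xor not S)) or (P and not U) = True or True = True
So #2 is true.

#3: In symbols: ((not S and R) nor P) -> (not U -> Q)

not S = not True = False
not S and R = False and True = False
(not S and R) nor P = False nor True = False
not U = not False = True
not U -> Q = True -> False = False
((not S and R) nor P) -> (not U -> Q) = False -> False = True
Thus #3 is true.

True statements: 2 (#2, #3).

2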